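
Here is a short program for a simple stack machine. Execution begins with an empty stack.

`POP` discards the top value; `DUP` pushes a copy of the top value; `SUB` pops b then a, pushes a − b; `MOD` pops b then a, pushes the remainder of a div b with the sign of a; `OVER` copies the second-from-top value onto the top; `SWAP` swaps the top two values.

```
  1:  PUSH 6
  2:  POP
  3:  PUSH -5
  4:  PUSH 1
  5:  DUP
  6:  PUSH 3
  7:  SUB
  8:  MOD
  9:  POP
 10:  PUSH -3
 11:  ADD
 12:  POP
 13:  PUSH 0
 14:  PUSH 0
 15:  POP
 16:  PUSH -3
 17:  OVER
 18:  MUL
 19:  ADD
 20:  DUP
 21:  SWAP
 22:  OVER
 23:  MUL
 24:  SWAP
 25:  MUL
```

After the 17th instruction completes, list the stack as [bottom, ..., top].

PUSH 6  → [6]
POP     → []
PUSH -5 → [-5]
PUSH 1  → [-5, 1]
DUP     → [-5, 1, 1]
PUSH 3  → [-5, 1, 1, 3]
SUB     → [-5, 1, -2]
MOD     → [-5, 1]
POP     → [-5]
PUSH -3 → [-5, -3]
ADD     → [-8]
POP     → []
PUSH 0  → [0]
PUSH 0  → [0, 0]
POP     → [0]
PUSH -3 → [0, -3]
OVER    → [0, -3, 0]

[0, -3, 0]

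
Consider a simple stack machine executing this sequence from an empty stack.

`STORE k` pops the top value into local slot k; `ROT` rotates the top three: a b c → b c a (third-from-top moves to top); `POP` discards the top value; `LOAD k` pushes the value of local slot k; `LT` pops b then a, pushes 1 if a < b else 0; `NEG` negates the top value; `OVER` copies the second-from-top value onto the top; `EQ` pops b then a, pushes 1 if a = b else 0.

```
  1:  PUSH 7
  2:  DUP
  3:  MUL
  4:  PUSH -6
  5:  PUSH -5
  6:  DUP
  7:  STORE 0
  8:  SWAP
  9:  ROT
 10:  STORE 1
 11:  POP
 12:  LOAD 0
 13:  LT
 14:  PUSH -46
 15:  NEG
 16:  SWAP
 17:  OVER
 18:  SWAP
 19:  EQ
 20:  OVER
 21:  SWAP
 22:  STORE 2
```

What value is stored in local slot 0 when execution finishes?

-5

PUSH 7   -> [7]
DUP      -> [7, 7]
MUL      -> [49]
PUSH -6  -> [49, -6]
PUSH -5  -> [49, -6, -5]
DUP      -> [49, -6, -5, -5]
STORE 0  -> [49, -6, -5]
SWAP     -> [49, -5, -6]
ROT      -> [-5, -6, 49]
STORE 1  -> [-5, -6]
POP      -> [-5]
LOAD 0   -> [-5, -5]
LT       -> [0]
PUSH -46 -> [0, -46]
NEG      -> [0, 46]
SWAP     -> [46, 0]
OVER     -> [46, 0, 46]
SWAP     -> [46, 46, 0]
EQ       -> [46, 0]
OVER     -> [46, 0, 46]
SWAP     -> [46, 46, 0]
STORE 2  -> [46, 46]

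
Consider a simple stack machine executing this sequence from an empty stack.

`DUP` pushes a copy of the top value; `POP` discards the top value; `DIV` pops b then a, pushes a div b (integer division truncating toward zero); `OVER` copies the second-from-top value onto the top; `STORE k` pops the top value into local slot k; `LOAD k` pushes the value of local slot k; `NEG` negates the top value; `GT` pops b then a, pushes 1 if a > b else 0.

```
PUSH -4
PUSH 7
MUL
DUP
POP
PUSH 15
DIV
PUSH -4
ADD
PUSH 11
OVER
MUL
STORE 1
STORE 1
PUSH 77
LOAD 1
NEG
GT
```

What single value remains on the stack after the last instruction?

1

PUSH -4 : [-4]
PUSH 7  : [-4, 7]
MUL     : [-28]
DUP     : [-28, -28]
POP     : [-28]
PUSH 15 : [-28, 15]
DIV     : [-1]
PUSH -4 : [-1, -4]
ADD     : [-5]
PUSH 11 : [-5, 11]
OVER    : [-5, 11, -5]
MUL     : [-5, -55]
STORE 1 : [-5]
STORE 1 : []
PUSH 77 : [77]
LOAD 1  : [77, -5]
NEG     : [77, 5]
GT      : [1]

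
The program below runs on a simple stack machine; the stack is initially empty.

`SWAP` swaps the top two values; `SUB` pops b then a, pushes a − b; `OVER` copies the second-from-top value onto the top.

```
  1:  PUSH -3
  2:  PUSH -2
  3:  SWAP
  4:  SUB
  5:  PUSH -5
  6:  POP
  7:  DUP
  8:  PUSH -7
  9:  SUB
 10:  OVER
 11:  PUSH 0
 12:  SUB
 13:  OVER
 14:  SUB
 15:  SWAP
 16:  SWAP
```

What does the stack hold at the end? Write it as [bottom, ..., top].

PUSH -3 -> -3
PUSH -2 -> -3 -2
SWAP    -> -2 -3
SUB     -> 1
PUSH -5 -> 1 -5
POP     -> 1
DUP     -> 1 1
PUSH -7 -> 1 1 -7
SUB     -> 1 8
OVER    -> 1 8 1
PUSH 0  -> 1 8 1 0
SUB     -> 1 8 1
OVER    -> 1 8 1 8
SUB     -> 1 8 -7
SWAP    -> 1 -7 8
SWAP    -> 1 8 -7

[1, 8, -7]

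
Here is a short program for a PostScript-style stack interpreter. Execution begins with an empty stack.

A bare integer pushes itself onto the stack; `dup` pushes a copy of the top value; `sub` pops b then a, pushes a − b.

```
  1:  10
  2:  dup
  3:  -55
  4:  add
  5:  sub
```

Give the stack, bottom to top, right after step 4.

[10, -45]

10   10
dup  10 10
-55  10 10 -55
add  10 -45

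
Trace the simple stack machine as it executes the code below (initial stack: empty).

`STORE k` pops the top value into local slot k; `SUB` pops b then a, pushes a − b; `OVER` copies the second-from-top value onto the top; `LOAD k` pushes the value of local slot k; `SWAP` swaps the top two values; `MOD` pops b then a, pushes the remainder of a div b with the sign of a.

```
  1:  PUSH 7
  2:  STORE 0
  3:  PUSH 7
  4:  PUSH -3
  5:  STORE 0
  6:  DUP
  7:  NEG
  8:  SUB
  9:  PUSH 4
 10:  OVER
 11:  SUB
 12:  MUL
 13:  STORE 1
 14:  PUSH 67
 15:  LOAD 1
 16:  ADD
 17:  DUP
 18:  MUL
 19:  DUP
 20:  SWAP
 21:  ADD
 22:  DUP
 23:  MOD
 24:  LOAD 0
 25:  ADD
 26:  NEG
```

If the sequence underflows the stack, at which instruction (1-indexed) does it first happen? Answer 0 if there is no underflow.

0

PUSH 7  → 7
STORE 0 → (empty)
PUSH 7  → 7
PUSH -3 → 7 -3
STORE 0 → 7
DUP     → 7 7
NEG     → 7 -7
SUB     → 14
PUSH 4  → 14 4
OVER    → 14 4 14
SUB     → 14 -10
MUL     → -140
STORE 1 → (empty)
PUSH 67 → 67
LOAD 1  → 67 -140
ADD     → -73
DUP     → -73 -73
MUL     → 5329
DUP     → 5329 5329
SWAP    → 5329 5329
ADD     → 10658
DUP     → 10658 10658
MOD     → 0
LOAD 0  → 0 -3
ADD     → -3
NEG     → 3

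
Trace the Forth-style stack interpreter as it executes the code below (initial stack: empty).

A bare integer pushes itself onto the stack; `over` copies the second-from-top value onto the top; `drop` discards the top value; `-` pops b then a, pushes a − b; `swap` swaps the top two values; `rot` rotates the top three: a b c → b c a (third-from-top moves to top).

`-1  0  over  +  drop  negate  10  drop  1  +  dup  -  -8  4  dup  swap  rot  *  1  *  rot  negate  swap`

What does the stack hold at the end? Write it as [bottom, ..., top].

[4, 0, -32]

-1      -1
0       -1 0
over    -1 0 -1
+       -1 -1
drop    -1
negate  1
10      1 10
drop    1
1       1 1
+       2
dup     2 2
-       0
-8      0 -8
4       0 -8 4
dup     0 -8 4 4
swap    0 -8 4 4
rot     0 4 4 -8
*       0 4 -32
1       0 4 -32 1
*       0 4 -32
rot     4 -32 0
negate  4 -32 0
swap    4 0 -32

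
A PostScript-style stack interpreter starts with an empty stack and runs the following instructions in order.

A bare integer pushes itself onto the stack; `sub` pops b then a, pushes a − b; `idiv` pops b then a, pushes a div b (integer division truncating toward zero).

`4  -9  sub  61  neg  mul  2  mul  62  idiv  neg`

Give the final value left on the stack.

4     4
-9    4 -9
sub   13
61    13 61
neg   13 -61
mul   -793
2     -793 2
mul   -1586
62    -1586 62
idiv  -25
neg   25

25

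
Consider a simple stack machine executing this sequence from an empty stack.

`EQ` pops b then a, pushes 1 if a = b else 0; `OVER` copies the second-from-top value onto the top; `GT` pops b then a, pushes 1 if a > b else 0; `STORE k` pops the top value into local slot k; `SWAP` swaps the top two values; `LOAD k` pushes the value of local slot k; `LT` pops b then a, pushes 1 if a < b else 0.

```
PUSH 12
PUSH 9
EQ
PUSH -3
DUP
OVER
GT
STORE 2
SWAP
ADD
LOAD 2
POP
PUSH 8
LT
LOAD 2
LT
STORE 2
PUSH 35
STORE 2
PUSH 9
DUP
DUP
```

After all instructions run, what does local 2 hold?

35

PUSH 12 → 12
PUSH 9  → 12 9
EQ      → 0
PUSH -3 → 0 -3
DUP     → 0 -3 -3
OVER    → 0 -3 -3 -3
GT      → 0 -3 0
STORE 2 → 0 -3
SWAP    → -3 0
ADD     → -3
LOAD 2  → -3 0
POP     → -3
PUSH 8  → -3 8
LT      → 1
LOAD 2  → 1 0
LT      → 0
STORE 2 → (empty)
PUSH 35 → 35
STORE 2 → (empty)
PUSH 9  → 9
DUP     → 9 9
DUP     → 9 9 9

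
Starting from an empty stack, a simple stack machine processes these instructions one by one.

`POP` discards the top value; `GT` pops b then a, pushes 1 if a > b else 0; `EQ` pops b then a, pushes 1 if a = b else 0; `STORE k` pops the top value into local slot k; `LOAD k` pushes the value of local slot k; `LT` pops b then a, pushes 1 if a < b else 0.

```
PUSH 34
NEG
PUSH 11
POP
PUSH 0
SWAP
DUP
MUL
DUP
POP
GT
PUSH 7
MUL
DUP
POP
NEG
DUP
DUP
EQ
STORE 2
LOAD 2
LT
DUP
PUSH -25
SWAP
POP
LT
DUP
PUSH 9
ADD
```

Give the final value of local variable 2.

1

PUSH 34  → 34
NEG      → -34
PUSH 11  → -34 11
POP      → -34
PUSH 0   → -34 0
SWAP     → 0 -34
DUP      → 0 -34 -34
MUL      → 0 1156
DUP      → 0 1156 1156
POP      → 0 1156
GT       → 0
PUSH 7   → 0 7
MUL      → 0
DUP      → 0 0
POP      → 0
NEG      → 0
DUP      → 0 0
DUP      → 0 0 0
EQ       → 0 1
STORE 2  → 0
LOAD 2   → 0 1
LT       → 1
DUP      → 1 1
PUSH -25 → 1 1 -25
SWAP     → 1 -25 1
POP      → 1 -25
LT       → 0
DUP      → 0 0
PUSH 9   → 0 0 9
ADD      → 0 9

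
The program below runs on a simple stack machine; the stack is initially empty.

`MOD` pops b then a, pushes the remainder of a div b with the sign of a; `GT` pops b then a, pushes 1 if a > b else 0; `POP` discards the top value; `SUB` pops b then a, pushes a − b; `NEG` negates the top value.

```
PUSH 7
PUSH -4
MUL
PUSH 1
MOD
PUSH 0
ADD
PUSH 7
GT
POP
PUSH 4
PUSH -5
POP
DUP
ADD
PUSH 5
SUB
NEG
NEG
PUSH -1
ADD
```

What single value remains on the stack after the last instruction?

2

PUSH 7   7
PUSH -4  7 -4
MUL      -28
PUSH 1   -28 1
MOD      0
PUSH 0   0 0
ADD      0
PUSH 7   0 7
GT       0
POP      (empty)
PUSH 4   4
PUSH -5  4 -5
POP      4
DUP      4 4
ADD      8
PUSH 5   8 5
SUB      3
NEG      -3
NEG      3
PUSH -1  3 -1
ADD      2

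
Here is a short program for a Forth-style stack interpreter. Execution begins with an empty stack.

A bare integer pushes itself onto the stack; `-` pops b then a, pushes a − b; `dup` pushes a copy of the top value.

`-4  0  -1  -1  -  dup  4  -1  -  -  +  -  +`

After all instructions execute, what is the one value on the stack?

1

-4  -> -4
0   -> -4 0
-1  -> -4 0 -1
-1  -> -4 0 -1 -1
-   -> -4 0 0
dup -> -4 0 0 0
4   -> -4 0 0 0 4
-1  -> -4 0 0 0 4 -1
-   -> -4 0 0 0 5
-   -> -4 0 0 -5
+   -> -4 0 -5
-   -> -4 5
+   -> 1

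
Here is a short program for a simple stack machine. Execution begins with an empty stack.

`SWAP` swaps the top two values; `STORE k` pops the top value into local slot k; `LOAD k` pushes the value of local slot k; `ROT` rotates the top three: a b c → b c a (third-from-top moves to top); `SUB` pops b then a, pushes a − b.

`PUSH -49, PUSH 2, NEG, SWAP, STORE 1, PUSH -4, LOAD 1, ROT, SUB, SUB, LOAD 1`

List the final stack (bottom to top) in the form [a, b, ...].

[43, -49]

PUSH -49 -> -49
PUSH 2   -> -49 2
NEG      -> -49 -2
SWAP     -> -2 -49
STORE 1  -> -2
PUSH -4  -> -2 -4
LOAD 1   -> -2 -4 -49
ROT      -> -4 -49 -2
SUB      -> -4 -47
SUB      -> 43
LOAD 1   -> 43 -49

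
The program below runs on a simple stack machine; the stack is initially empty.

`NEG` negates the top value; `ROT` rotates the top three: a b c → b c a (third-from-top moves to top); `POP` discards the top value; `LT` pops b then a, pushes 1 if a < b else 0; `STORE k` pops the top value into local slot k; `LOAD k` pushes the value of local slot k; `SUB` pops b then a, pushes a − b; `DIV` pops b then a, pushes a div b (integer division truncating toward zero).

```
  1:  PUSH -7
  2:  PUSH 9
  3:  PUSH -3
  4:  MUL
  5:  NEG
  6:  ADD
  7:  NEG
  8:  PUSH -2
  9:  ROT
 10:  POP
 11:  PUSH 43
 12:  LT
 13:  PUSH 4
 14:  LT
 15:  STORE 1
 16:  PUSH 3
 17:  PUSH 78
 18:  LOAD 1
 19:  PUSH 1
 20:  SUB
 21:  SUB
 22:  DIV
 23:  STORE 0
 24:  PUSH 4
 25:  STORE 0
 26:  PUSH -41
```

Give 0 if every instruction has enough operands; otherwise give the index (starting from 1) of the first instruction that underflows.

PUSH -7  [-7]
PUSH 9   [-7, 9]
PUSH -3  [-7, 9, -3]
MUL      [-7, -27]
NEG      [-7, 27]
ADD      [20]
NEG      [-20]
PUSH -2  [-20, -2]
ROT  — needs 3 operands, stack has 2 → underflow

9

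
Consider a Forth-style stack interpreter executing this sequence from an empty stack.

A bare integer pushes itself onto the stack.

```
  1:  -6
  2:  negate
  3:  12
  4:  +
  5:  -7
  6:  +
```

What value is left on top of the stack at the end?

-6     : -6
negate : 6
12     : 6 12
+      : 18
-7     : 18 -7
+      : 11

11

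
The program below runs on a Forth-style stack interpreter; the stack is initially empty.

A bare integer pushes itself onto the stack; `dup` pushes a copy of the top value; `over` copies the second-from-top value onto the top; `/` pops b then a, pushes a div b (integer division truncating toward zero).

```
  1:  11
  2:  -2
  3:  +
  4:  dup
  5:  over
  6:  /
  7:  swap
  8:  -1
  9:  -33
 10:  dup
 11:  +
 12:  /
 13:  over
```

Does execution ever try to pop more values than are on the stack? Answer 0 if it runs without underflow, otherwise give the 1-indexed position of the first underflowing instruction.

0

11   → 11
-2   → 11 -2
+    → 9
dup  → 9 9
over → 9 9 9
/    → 9 1
swap → 1 9
-1   → 1 9 -1
-33  → 1 9 -1 -33
dup  → 1 9 -1 -33 -33
+    → 1 9 -1 -66
/    → 1 9 0
over → 1 9 0 9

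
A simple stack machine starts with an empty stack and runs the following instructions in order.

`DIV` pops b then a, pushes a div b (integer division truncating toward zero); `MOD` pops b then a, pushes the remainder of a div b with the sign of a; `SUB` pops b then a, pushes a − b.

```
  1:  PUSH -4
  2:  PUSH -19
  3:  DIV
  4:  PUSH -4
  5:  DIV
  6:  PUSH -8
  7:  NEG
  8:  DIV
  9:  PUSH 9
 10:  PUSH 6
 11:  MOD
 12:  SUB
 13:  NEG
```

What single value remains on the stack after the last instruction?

PUSH -4   [-4]
PUSH -19  [-4, -19]
DIV       [0]
PUSH -4   [0, -4]
DIV       [0]
PUSH -8   [0, -8]
NEG       [0, 8]
DIV       [0]
PUSH 9    [0, 9]
PUSH 6    [0, 9, 6]
MOD       [0, 3]
SUB       [-3]
NEG       [3]

3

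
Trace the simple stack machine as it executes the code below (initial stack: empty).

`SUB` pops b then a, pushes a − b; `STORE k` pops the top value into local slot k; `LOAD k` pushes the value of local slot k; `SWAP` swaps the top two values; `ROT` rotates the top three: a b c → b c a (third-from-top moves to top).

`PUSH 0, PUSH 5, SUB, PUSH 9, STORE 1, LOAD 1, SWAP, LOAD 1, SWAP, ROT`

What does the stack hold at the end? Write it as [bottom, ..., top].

PUSH 0  -> 0
PUSH 5  -> 0 5
SUB     -> -5
PUSH 9  -> -5 9
STORE 1 -> -5
LOAD 1  -> -5 9
SWAP    -> 9 -5
LOAD 1  -> 9 -5 9
SWAP    -> 9 9 -5
ROT     -> 9 -5 9

[9, -5, 9]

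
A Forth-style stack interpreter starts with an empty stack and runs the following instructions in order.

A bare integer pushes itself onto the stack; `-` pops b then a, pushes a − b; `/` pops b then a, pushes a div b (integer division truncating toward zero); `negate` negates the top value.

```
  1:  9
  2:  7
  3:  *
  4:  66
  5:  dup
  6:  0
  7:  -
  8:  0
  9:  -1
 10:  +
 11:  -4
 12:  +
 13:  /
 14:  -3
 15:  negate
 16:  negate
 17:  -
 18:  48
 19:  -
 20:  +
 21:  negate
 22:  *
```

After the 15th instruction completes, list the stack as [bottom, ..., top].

9      → 9
7      → 9 7
*      → 63
66     → 63 66
dup    → 63 66 66
0      → 63 66 66 0
-      → 63 66 66
0      → 63 66 66 0
-1     → 63 66 66 0 -1
+      → 63 66 66 -1
-4     → 63 66 66 -1 -4
+      → 63 66 66 -5
/      → 63 66 -13
-3     → 63 66 -13 -3
negate → 63 66 -13 3

[63, 66, -13, 3]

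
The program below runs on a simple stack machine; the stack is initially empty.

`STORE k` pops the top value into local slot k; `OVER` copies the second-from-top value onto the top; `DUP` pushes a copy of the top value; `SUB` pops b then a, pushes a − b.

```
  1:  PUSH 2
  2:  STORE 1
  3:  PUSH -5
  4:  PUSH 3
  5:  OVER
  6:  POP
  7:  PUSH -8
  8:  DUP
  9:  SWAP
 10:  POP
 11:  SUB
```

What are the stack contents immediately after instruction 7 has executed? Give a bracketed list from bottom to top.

[-5, 3, -8]

PUSH 2  → [2]
STORE 1 → []
PUSH -5 → [-5]
PUSH 3  → [-5, 3]
OVER    → [-5, 3, -5]
POP     → [-5, 3]
PUSH -8 → [-5, 3, -8]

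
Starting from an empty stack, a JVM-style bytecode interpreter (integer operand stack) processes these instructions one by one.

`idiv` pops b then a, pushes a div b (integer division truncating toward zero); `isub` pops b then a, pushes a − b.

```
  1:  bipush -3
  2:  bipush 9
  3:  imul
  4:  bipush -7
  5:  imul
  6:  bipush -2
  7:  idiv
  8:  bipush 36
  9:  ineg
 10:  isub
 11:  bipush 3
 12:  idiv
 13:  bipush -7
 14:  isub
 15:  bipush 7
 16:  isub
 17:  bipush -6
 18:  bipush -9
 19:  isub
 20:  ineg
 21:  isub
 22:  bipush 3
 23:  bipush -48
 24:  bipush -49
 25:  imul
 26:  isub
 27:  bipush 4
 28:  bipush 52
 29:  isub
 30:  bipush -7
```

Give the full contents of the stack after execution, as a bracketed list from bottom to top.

bipush -3  : [-3]
bipush 9   : [-3, 9]
imul       : [-27]
bipush -7  : [-27, -7]
imul       : [189]
bipush -2  : [189, -2]
idiv       : [-94]
bipush 36  : [-94, 36]
ineg       : [-94, -36]
isub       : [-58]
bipush 3   : [-58, 3]
idiv       : [-19]
bipush -7  : [-19, -7]
isub       : [-12]
bipush 7   : [-12, 7]
isub       : [-19]
bipush -6  : [-19, -6]
bipush -9  : [-19, -6, -9]
isub       : [-19, 3]
ineg       : [-19, -3]
isub       : [-16]
bipush 3   : [-16, 3]
bipush -48 : [-16, 3, -48]
bipush -49 : [-16, 3, -48, -49]
imul       : [-16, 3, 2352]
isub       : [-16, -2349]
bipush 4   : [-16, -2349, 4]
bipush 52  : [-16, -2349, 4, 52]
isub       : [-16, -2349, -48]
bipush -7  : [-16, -2349, -48, -7]

[-16, -2349, -48, -7]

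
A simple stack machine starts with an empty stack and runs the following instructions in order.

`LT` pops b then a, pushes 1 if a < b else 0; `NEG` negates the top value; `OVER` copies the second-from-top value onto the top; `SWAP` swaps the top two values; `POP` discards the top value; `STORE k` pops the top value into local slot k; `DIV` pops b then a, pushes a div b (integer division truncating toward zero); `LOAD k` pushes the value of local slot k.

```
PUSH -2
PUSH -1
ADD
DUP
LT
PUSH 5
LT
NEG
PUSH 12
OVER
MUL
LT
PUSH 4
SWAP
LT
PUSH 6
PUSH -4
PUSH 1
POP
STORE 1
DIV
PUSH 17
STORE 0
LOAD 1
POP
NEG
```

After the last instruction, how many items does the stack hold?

1

PUSH -2 : [-2]
PUSH -1 : [-2, -1]
ADD     : [-3]
DUP     : [-3, -3]
LT      : [0]
PUSH 5  : [0, 5]
LT      : [1]
NEG     : [-1]
PUSH 12 : [-1, 12]
OVER    : [-1, 12, -1]
MUL     : [-1, -12]
LT      : [0]
PUSH 4  : [0, 4]
SWAP    : [4, 0]
LT      : [0]
PUSH 6  : [0, 6]
PUSH -4 : [0, 6, -4]
PUSH 1  : [0, 6, -4, 1]
POP     : [0, 6, -4]
STORE 1 : [0, 6]
DIV     : [0]
PUSH 17 : [0, 17]
STORE 0 : [0]
LOAD 1  : [0, -4]
POP     : [0]
NEG     : [0]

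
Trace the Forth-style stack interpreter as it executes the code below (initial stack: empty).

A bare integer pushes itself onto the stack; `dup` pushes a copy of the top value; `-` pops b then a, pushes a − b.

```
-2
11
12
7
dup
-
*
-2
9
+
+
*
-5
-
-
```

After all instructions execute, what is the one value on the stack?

-2  -> [-2]
11  -> [-2, 11]
12  -> [-2, 11, 12]
7   -> [-2, 11, 12, 7]
dup -> [-2, 11, 12, 7, 7]
-   -> [-2, 11, 12, 0]
*   -> [-2, 11, 0]
-2  -> [-2, 11, 0, -2]
9   -> [-2, 11, 0, -2, 9]
+   -> [-2, 11, 0, 7]
+   -> [-2, 11, 7]
*   -> [-2, 77]
-5  -> [-2, 77, -5]
-   -> [-2, 82]
-   -> [-84]

-84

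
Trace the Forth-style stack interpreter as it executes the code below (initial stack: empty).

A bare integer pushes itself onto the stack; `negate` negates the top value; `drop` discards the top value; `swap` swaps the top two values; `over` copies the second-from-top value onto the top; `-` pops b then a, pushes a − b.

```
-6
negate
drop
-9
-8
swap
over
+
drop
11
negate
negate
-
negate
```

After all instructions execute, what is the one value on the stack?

-6     → -6
negate → 6
drop   → (empty)
-9     → -9
-8     → -9 -8
swap   → -8 -9
over   → -8 -9 -8
+      → -8 -17
drop   → -8
11     → -8 11
negate → -8 -11
negate → -8 11
-      → -19
negate → 19

19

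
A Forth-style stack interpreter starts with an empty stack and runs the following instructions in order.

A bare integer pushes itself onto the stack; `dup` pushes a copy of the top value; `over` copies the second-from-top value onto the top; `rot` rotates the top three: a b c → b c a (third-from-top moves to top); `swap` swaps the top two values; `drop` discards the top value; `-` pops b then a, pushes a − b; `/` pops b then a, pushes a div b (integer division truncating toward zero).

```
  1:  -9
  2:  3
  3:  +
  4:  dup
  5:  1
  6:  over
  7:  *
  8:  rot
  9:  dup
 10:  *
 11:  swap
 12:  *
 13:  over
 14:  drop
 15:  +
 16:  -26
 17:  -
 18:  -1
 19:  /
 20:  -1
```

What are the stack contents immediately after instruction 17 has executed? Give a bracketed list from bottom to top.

-9   -> -9
3    -> -9 3
+    -> -6
dup  -> -6 -6
1    -> -6 -6 1
over -> -6 -6 1 -6
*    -> -6 -6 -6
rot  -> -6 -6 -6
dup  -> -6 -6 -6 -6
*    -> -6 -6 36
swap -> -6 36 -6
*    -> -6 -216
over -> -6 -216 -6
drop -> -6 -216
+    -> -222
-26  -> -222 -26
-    -> -196

[-196]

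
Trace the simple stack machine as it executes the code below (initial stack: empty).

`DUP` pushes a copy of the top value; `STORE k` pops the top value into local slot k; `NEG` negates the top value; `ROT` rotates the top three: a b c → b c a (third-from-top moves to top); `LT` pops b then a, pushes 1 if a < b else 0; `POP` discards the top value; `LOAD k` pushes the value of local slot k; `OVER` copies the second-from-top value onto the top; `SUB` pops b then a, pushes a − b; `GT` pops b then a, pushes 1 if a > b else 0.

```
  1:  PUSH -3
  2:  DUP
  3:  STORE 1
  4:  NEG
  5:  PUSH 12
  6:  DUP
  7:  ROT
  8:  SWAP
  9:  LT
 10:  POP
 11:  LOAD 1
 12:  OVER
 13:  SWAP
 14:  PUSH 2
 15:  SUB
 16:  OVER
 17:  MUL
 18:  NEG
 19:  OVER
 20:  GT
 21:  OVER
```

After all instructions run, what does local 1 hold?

-3

PUSH -3 -> [-3]
DUP     -> [-3, -3]
STORE 1 -> [-3]
NEG     -> [3]
PUSH 12 -> [3, 12]
DUP     -> [3, 12, 12]
ROT     -> [12, 12, 3]
SWAP    -> [12, 3, 12]
LT      -> [12, 1]
POP     -> [12]
LOAD 1  -> [12, -3]
OVER    -> [12, -3, 12]
SWAP    -> [12, 12, -3]
PUSH 2  -> [12, 12, -3, 2]
SUB     -> [12, 12, -5]
OVER    -> [12, 12, -5, 12]
MUL     -> [12, 12, -60]
NEG     -> [12, 12, 60]
OVER    -> [12, 12, 60, 12]
GT      -> [12, 12, 1]
OVER    -> [12, 12, 1, 12]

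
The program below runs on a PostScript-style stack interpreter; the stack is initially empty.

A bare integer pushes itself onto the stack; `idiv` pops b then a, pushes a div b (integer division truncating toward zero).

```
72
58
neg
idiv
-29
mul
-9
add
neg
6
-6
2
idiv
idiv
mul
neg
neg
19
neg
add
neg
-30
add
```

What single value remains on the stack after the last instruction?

-51

72   → 72
58   → 72 58
neg  → 72 -58
idiv → -1
-29  → -1 -29
mul  → 29
-9   → 29 -9
add  → 20
neg  → -20
6    → -20 6
-6   → -20 6 -6
2    → -20 6 -6 2
idiv → -20 6 -3
idiv → -20 -2
mul  → 40
neg  → -40
neg  → 40
19   → 40 19
neg  → 40 -19
add  → 21
neg  → -21
-30  → -21 -30
add  → -51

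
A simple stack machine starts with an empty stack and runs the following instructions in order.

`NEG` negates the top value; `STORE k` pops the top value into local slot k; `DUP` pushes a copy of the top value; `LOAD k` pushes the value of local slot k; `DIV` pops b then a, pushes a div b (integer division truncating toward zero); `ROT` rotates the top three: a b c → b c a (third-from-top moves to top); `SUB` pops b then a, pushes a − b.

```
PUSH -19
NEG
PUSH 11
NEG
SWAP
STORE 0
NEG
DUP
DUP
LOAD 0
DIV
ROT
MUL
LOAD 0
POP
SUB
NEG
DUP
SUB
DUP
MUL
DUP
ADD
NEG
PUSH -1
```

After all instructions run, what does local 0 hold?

19

PUSH -19  [-19]
NEG       [19]
PUSH 11   [19, 11]
NEG       [19, -11]
SWAP      [-11, 19]
STORE 0   [-11]
NEG       [11]
DUP       [11, 11]
DUP       [11, 11, 11]
LOAD 0    [11, 11, 11, 19]
DIV       [11, 11, 0]
ROT       [11, 0, 11]
MUL       [11, 0]
LOAD 0    [11, 0, 19]
POP       [11, 0]
SUB       [11]
NEG       [-11]
DUP       [-11, -11]
SUB       [0]
DUP       [0, 0]
MUL       [0]
DUP       [0, 0]
ADD       [0]
NEG       [0]
PUSH -1   [0, -1]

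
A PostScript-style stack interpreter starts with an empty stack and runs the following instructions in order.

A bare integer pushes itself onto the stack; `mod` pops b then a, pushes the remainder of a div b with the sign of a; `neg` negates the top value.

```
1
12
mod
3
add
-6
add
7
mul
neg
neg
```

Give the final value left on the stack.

1   -> 1
12  -> 1 12
mod -> 1
3   -> 1 3
add -> 4
-6  -> 4 -6
add -> -2
7   -> -2 7
mul -> -14
neg -> 14
neg -> -14

-14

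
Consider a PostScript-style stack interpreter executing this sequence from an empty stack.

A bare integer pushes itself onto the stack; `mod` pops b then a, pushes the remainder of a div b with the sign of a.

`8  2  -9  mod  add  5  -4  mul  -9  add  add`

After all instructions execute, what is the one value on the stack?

-19

8   → [8]
2   → [8, 2]
-9  → [8, 2, -9]
mod → [8, 2]
add → [10]
5   → [10, 5]
-4  → [10, 5, -4]
mul → [10, -20]
-9  → [10, -20, -9]
add → [10, -29]
add → [-19]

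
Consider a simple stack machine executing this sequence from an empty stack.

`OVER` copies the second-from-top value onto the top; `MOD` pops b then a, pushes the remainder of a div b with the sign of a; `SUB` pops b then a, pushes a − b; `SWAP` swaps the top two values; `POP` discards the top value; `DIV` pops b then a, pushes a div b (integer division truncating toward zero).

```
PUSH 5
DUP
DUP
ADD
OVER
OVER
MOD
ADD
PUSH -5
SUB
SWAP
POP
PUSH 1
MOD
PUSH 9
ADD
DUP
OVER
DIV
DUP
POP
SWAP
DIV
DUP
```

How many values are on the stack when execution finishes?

PUSH 5  : 5
DUP     : 5 5
DUP     : 5 5 5
ADD     : 5 10
OVER    : 5 10 5
OVER    : 5 10 5 10
MOD     : 5 10 5
ADD     : 5 15
PUSH -5 : 5 15 -5
SUB     : 5 20
SWAP    : 20 5
POP     : 20
PUSH 1  : 20 1
MOD     : 0
PUSH 9  : 0 9
ADD     : 9
DUP     : 9 9
OVER    : 9 9 9
DIV     : 9 1
DUP     : 9 1 1
POP     : 9 1
SWAP    : 1 9
DIV     : 0
DUP     : 0 0

2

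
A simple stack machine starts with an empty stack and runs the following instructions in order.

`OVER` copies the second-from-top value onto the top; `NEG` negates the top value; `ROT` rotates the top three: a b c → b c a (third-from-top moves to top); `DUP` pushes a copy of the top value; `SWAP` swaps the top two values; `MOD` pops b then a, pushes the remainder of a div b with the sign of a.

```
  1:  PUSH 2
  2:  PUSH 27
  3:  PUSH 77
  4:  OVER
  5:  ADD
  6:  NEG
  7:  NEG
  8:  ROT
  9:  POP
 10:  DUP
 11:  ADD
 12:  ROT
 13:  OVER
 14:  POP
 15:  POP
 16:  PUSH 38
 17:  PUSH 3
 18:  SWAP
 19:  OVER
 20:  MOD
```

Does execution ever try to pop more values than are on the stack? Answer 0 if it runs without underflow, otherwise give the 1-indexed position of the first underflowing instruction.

12

PUSH 2  : [2]
PUSH 27 : [2, 27]
PUSH 77 : [2, 27, 77]
OVER    : [2, 27, 77, 27]
ADD     : [2, 27, 104]
NEG     : [2, 27, -104]
NEG     : [2, 27, 104]
ROT     : [27, 104, 2]
POP     : [27, 104]
DUP     : [27, 104, 104]
ADD     : [27, 208]
ROT  — needs 3 operands, stack has 2 → underflow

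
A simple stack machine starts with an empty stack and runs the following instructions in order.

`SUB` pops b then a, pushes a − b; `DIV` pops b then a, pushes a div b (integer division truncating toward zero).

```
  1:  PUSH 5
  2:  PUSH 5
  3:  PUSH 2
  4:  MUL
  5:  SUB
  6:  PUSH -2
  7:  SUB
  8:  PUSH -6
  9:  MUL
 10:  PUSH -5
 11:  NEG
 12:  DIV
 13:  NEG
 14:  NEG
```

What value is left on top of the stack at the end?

PUSH 5   5
PUSH 5   5 5
PUSH 2   5 5 2
MUL      5 10
SUB      -5
PUSH -2  -5 -2
SUB      -3
PUSH -6  -3 -6
MUL      18
PUSH -5  18 -5
NEG      18 5
DIV      3
NEG      -3
NEG      3

3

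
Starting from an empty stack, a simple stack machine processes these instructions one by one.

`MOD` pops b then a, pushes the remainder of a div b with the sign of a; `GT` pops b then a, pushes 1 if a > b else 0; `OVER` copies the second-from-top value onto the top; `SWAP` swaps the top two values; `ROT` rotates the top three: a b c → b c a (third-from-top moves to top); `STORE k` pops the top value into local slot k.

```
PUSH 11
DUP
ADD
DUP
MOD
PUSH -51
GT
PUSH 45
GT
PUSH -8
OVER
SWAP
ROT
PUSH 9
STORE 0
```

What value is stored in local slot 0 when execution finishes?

PUSH 11  : [11]
DUP      : [11, 11]
ADD      : [22]
DUP      : [22, 22]
MOD      : [0]
PUSH -51 : [0, -51]
GT       : [1]
PUSH 45  : [1, 45]
GT       : [0]
PUSH -8  : [0, -8]
OVER     : [0, -8, 0]
SWAP     : [0, 0, -8]
ROT      : [0, -8, 0]
PUSH 9   : [0, -8, 0, 9]
STORE 0  : [0, -8, 0]

9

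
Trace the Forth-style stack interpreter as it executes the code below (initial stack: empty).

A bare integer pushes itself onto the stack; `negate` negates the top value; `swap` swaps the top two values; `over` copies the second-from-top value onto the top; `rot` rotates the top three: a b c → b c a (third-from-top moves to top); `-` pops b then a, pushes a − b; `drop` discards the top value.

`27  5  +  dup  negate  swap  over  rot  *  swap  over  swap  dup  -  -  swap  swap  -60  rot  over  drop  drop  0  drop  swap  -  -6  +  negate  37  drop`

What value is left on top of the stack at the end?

1090

27      [27]
5       [27, 5]
+       [32]
dup     [32, 32]
negate  [32, -32]
swap    [-32, 32]
over    [-32, 32, -32]
rot     [32, -32, -32]
*       [32, 1024]
swap    [1024, 32]
over    [1024, 32, 1024]
swap    [1024, 1024, 32]
dup     [1024, 1024, 32, 32]
-       [1024, 1024, 0]
-       [1024, 1024]
swap    [1024, 1024]
swap    [1024, 1024]
-60     [1024, 1024, -60]
rot     [1024, -60, 1024]
over    [1024, -60, 1024, -60]
drop    [1024, -60, 1024]
drop    [1024, -60]
0       [1024, -60, 0]
drop    [1024, -60]
swap    [-60, 1024]
-       [-1084]
-6      [-1084, -6]
+       [-1090]
negate  [1090]
37      [1090, 37]
drop    [1090]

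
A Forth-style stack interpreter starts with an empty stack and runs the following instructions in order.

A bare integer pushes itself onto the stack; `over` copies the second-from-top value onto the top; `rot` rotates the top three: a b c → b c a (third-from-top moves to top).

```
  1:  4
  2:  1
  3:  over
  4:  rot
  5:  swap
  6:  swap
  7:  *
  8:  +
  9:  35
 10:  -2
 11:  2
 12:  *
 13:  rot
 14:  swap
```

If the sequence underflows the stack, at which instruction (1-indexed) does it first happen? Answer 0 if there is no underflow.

0

4    : 4
1    : 4 1
over : 4 1 4
rot  : 1 4 4
swap : 1 4 4
swap : 1 4 4
*    : 1 16
+    : 17
35   : 17 35
-2   : 17 35 -2
2    : 17 35 -2 2
*    : 17 35 -4
rot  : 35 -4 17
swap : 35 17 -4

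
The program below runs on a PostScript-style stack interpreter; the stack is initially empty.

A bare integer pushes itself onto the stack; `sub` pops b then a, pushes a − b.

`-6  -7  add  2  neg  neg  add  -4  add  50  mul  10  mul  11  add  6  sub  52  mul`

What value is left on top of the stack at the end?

-389740

-6  → [-6]
-7  → [-6, -7]
add → [-13]
2   → [-13, 2]
neg → [-13, -2]
neg → [-13, 2]
add → [-11]
-4  → [-11, -4]
add → [-15]
50  → [-15, 50]
mul → [-750]
10  → [-750, 10]
mul → [-7500]
11  → [-7500, 11]
add → [-7489]
6   → [-7489, 6]
sub → [-7495]
52  → [-7495, 52]
mul → [-389740]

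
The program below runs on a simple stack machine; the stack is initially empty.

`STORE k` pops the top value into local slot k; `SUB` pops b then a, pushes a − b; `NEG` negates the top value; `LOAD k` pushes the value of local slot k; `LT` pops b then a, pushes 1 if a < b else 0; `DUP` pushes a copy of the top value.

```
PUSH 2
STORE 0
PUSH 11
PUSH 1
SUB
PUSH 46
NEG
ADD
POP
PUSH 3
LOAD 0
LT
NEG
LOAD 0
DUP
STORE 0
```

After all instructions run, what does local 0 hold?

2

PUSH 2  -> [2]
STORE 0 -> []
PUSH 11 -> [11]
PUSH 1  -> [11, 1]
SUB     -> [10]
PUSH 46 -> [10, 46]
NEG     -> [10, -46]
ADD     -> [-36]
POP     -> []
PUSH 3  -> [3]
LOAD 0  -> [3, 2]
LT      -> [0]
NEG     -> [0]
LOAD 0  -> [0, 2]
DUP     -> [0, 2, 2]
STORE 0 -> [0, 2]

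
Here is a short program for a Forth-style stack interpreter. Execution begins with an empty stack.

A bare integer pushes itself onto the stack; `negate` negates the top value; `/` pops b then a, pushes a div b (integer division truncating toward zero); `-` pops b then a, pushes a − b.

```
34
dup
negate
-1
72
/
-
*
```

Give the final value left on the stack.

34     -> 34
dup    -> 34 34
negate -> 34 -34
-1     -> 34 -34 -1
72     -> 34 -34 -1 72
/      -> 34 -34 0
-      -> 34 -34
*      -> -1156

-1156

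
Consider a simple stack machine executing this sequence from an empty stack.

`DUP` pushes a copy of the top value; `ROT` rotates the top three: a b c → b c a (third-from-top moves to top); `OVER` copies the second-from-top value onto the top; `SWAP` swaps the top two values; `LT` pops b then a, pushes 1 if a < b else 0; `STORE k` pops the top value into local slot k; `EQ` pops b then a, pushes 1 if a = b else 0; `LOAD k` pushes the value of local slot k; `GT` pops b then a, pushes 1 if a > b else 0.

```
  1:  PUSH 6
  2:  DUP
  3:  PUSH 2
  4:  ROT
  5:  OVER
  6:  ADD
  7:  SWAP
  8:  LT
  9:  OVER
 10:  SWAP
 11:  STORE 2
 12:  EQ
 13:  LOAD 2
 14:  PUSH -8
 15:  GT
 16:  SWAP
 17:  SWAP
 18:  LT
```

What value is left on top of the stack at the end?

PUSH 6  -> [6]
DUP     -> [6, 6]
PUSH 2  -> [6, 6, 2]
ROT     -> [6, 2, 6]
OVER    -> [6, 2, 6, 2]
ADD     -> [6, 2, 8]
SWAP    -> [6, 8, 2]
LT      -> [6, 0]
OVER    -> [6, 0, 6]
SWAP    -> [6, 6, 0]
STORE 2 -> [6, 6]
EQ      -> [1]
LOAD 2  -> [1, 0]
PUSH -8 -> [1, 0, -8]
GT      -> [1, 1]
SWAP    -> [1, 1]
SWAP    -> [1, 1]
LT      -> [0]

0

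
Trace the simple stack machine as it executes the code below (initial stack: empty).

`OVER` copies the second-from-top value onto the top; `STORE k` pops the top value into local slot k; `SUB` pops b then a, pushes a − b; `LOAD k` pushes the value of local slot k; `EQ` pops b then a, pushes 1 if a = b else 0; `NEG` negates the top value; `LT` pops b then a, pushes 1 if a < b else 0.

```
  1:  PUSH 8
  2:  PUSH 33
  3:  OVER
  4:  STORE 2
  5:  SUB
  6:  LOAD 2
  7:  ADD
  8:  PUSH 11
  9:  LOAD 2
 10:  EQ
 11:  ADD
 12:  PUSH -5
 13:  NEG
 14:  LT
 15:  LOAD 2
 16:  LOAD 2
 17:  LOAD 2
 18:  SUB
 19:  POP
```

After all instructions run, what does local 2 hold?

8

PUSH 8  → 8
PUSH 33 → 8 33
OVER    → 8 33 8
STORE 2 → 8 33
SUB     → -25
LOAD 2  → -25 8
ADD     → -17
PUSH 11 → -17 11
LOAD 2  → -17 11 8
EQ      → -17 0
ADD     → -17
PUSH -5 → -17 -5
NEG     → -17 5
LT      → 1
LOAD 2  → 1 8
LOAD 2  → 1 8 8
LOAD 2  → 1 8 8 8
SUB     → 1 8 0
POP     → 1 8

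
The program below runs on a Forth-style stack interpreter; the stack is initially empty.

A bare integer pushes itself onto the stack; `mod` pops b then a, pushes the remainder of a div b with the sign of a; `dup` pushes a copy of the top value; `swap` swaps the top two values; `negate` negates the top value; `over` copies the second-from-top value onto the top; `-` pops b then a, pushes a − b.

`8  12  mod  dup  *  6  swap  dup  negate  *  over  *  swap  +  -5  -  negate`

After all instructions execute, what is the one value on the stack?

24565

8      -> 8
12     -> 8 12
mod    -> 8
dup    -> 8 8
*      -> 64
6      -> 64 6
swap   -> 6 64
dup    -> 6 64 64
negate -> 6 64 -64
*      -> 6 -4096
over   -> 6 -4096 6
*      -> 6 -24576
swap   -> -24576 6
+      -> -24570
-5     -> -24570 -5
-      -> -24565
negate -> 24565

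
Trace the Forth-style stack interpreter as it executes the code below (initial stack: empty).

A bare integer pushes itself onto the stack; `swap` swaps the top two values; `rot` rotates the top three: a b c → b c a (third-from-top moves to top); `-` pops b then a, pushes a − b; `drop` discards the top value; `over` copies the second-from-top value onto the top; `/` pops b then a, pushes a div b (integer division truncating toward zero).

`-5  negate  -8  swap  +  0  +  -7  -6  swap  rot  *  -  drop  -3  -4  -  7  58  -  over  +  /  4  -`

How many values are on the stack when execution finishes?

-5      [-5]
negate  [5]
-8      [5, -8]
swap    [-8, 5]
+       [-3]
0       [-3, 0]
+       [-3]
-7      [-3, -7]
-6      [-3, -7, -6]
swap    [-3, -6, -7]
rot     [-6, -7, -3]
*       [-6, 21]
-       [-27]
drop    []
-3      [-3]
-4      [-3, -4]
-       [1]
7       [1, 7]
58      [1, 7, 58]
-       [1, -51]
over    [1, -51, 1]
+       [1, -50]
/       [0]
4       [0, 4]
-       [-4]

1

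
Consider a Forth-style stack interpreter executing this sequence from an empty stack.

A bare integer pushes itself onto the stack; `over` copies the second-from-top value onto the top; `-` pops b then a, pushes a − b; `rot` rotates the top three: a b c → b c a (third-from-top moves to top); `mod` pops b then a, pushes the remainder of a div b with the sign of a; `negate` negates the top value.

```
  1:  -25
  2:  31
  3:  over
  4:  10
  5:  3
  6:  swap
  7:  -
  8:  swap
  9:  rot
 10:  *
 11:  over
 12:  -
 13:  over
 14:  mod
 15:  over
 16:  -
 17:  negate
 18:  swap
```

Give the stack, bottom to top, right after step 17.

-25     -25
31      -25 31
over    -25 31 -25
10      -25 31 -25 10
3       -25 31 -25 10 3
swap    -25 31 -25 3 10
-       -25 31 -25 -7
swap    -25 31 -7 -25
rot     -25 -7 -25 31
*       -25 -7 -775
over    -25 -7 -775 -7
-       -25 -7 -768
over    -25 -7 -768 -7
mod     -25 -7 -5
over    -25 -7 -5 -7
-       -25 -7 2
negate  -25 -7 -2

[-25, -7, -2]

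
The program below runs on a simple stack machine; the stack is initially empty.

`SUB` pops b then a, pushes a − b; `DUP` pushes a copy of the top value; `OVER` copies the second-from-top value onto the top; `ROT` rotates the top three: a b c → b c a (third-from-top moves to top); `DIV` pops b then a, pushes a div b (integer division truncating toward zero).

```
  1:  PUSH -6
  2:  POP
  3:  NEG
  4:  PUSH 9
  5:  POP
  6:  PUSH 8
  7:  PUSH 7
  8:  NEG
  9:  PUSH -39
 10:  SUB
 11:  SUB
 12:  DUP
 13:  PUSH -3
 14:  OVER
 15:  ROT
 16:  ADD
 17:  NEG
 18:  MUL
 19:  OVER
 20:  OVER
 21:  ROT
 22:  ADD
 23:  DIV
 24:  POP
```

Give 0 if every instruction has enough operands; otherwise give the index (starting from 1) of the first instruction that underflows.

PUSH -6 -> -6
POP     -> (empty)
NEG  — needs 1 operand, stack has 0 → underflow

3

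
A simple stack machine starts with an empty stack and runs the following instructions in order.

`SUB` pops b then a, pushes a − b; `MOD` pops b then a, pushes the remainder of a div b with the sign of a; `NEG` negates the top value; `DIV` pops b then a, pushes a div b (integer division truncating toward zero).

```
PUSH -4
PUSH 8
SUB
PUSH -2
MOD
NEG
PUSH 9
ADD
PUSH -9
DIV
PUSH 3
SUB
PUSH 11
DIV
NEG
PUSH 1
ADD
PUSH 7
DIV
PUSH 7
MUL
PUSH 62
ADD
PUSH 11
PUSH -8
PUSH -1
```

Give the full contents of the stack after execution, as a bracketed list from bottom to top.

[62, 11, -8, -1]

PUSH -4 : [-4]
PUSH 8  : [-4, 8]
SUB     : [-12]
PUSH -2 : [-12, -2]
MOD     : [0]
NEG     : [0]
PUSH 9  : [0, 9]
ADD     : [9]
PUSH -9 : [9, -9]
DIV     : [-1]
PUSH 3  : [-1, 3]
SUB     : [-4]
PUSH 11 : [-4, 11]
DIV     : [0]
NEG     : [0]
PUSH 1  : [0, 1]
ADD     : [1]
PUSH 7  : [1, 7]
DIV     : [0]
PUSH 7  : [0, 7]
MUL     : [0]
PUSH 62 : [0, 62]
ADD     : [62]
PUSH 11 : [62, 11]
PUSH -8 : [62, 11, -8]
PUSH -1 : [62, 11, -8, -1]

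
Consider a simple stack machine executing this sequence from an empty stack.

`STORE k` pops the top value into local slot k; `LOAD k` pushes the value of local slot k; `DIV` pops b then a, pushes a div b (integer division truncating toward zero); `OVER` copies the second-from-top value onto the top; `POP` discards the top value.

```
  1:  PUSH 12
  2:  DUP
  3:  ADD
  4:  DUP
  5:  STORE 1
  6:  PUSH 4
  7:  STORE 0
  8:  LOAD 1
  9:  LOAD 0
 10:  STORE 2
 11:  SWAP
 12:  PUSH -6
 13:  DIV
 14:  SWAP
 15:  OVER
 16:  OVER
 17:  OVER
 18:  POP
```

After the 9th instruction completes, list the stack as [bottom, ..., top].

[24, 24, 4]

PUSH 12 → 12
DUP     → 12 12
ADD     → 24
DUP     → 24 24
STORE 1 → 24
PUSH 4  → 24 4
STORE 0 → 24
LOAD 1  → 24 24
LOAD 0  → 24 24 4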